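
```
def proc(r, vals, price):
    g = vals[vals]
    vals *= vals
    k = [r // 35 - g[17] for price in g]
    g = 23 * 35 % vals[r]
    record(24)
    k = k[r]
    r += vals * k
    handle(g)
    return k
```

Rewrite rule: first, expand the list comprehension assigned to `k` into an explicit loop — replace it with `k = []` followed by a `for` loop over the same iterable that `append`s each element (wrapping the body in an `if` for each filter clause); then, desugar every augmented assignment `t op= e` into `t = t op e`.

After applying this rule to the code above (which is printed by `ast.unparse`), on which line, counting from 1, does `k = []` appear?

Transformed code:
def proc(r, vals, price):
    g = vals[vals]
    vals = vals * vals
    k = []
    for price in g:
        k.append(r // 35 - g[17])
    g = 23 * 35 % vals[r]
    record(24)
    k = k[r]
    r = r + vals * k
    handle(g)
    return k

4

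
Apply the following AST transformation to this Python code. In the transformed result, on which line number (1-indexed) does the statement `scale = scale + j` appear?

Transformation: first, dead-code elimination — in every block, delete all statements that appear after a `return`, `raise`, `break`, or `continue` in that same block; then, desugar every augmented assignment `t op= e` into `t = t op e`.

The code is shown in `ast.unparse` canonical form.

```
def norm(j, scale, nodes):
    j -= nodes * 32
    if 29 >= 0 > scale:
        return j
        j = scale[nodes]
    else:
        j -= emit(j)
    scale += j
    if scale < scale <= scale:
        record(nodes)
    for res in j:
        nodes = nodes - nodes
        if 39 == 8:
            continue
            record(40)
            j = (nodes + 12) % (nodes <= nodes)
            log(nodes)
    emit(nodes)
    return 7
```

Transformed code:
def norm(j, scale, nodes):
    j = j - nodes * 32
    if 29 >= 0 > scale:
        return j
    else:
        j = j - emit(j)
    scale = scale + j
    if scale < scale <= scale:
        record(nodes)
    for res in j:
        nodes = nodes - nodes
        if 39 == 8:
            continue
    emit(nodes)
    return 7

7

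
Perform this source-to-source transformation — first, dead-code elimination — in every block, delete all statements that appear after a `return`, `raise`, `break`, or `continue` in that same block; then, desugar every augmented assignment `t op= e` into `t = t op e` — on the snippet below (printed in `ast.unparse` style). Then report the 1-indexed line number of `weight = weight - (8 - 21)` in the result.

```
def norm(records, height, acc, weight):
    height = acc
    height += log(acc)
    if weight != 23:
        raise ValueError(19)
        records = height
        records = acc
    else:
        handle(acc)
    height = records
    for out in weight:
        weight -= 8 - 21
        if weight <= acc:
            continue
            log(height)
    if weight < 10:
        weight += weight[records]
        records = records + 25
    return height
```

10

Transformed code:
def norm(records, height, acc, weight):
    height = acc
    height = height + log(acc)
    if weight != 23:
        raise ValueError(19)
    else:
        handle(acc)
    height = records
    for out in weight:
        weight = weight - (8 - 21)
        if weight <= acc:
            continue
    if weight < 10:
        weight = weight + weight[records]
        records = records + 25
    return height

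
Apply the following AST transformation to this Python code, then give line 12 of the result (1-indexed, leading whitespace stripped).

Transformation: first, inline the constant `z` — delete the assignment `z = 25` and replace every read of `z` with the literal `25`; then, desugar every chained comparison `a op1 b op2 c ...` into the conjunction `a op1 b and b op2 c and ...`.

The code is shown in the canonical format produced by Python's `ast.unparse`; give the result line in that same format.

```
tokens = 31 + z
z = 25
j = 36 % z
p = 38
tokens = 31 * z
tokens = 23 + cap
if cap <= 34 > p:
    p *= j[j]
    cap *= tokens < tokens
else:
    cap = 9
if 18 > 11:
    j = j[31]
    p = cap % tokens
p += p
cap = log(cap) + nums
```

Transformed code:
tokens = 31 + 25
j = 36 % 25
p = 38
tokens = 31 * 25
tokens = 23 + cap
if cap <= 34 and 34 > p:
    p *= j[j]
    cap *= tokens < tokens
else:
    cap = 9
if 18 > 11:
    j = j[31]
    p = cap % tokens
p += p
cap = log(cap) + nums

j = j[31]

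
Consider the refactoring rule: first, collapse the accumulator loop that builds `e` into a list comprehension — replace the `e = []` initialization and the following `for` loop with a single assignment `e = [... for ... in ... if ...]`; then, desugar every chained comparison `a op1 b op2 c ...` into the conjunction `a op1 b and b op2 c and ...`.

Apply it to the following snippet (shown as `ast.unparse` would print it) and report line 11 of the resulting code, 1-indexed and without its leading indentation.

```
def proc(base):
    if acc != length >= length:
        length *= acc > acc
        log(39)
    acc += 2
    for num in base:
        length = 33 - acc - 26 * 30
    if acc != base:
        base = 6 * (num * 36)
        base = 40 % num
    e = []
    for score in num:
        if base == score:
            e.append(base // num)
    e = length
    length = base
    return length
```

Transformed code:
def proc(base):
    if acc != length and length >= length:
        length *= acc > acc
        log(39)
    acc += 2
    for num in base:
        length = 33 - acc - 26 * 30
    if acc != base:
        base = 6 * (num * 36)
        base = 40 % num
    e = [base // num for score in num if base == score]
    e = length
    length = base
    return length

e = [base // num for score in num if base == score]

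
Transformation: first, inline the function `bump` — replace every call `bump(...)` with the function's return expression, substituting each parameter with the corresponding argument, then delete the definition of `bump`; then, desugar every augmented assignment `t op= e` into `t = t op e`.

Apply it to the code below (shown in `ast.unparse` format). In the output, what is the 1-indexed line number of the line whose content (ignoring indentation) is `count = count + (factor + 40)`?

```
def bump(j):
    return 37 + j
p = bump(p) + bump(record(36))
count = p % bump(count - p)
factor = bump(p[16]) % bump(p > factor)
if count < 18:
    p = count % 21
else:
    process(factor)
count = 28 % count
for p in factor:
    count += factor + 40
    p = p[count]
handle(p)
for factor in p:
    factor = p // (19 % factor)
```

10

Transformed code:
p = 37 + p + (37 + record(36))
count = p % (37 + (count - p))
factor = (37 + p[16]) % (37 + (p > factor))
if count < 18:
    p = count % 21
else:
    process(factor)
count = 28 % count
for p in factor:
    count = count + (factor + 40)
    p = p[count]
handle(p)
for factor in p:
    factor = p // (19 % factor)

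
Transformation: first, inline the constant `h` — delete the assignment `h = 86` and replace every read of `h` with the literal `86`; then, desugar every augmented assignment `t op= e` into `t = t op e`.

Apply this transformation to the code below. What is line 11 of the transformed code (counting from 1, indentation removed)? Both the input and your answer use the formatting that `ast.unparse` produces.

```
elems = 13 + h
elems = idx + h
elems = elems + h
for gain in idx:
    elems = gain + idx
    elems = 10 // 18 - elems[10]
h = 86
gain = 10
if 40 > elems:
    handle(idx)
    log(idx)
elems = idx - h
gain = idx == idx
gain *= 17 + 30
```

Transformed code:
elems = 13 + 86
elems = idx + 86
elems = elems + 86
for gain in idx:
    elems = gain + idx
    elems = 10 // 18 - elems[10]
gain = 10
if 40 > elems:
    handle(idx)
    log(idx)
elems = idx - 86
gain = idx == idx
gain = gain * (17 + 30)

elems = idx - 86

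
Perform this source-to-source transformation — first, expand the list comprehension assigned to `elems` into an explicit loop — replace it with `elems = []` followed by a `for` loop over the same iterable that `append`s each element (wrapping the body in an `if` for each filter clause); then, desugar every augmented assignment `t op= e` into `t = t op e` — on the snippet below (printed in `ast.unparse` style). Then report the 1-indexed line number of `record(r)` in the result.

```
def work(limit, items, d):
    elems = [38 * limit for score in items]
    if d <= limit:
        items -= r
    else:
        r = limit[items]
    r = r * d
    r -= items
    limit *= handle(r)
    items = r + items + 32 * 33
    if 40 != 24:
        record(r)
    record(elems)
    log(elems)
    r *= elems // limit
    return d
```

Transformed code:
def work(limit, items, d):
    elems = []
    for score in items:
        elems.append(38 * limit)
    if d <= limit:
        items = items - r
    else:
        r = limit[items]
    r = r * d
    r = r - items
    limit = limit * handle(r)
    items = r + items + 32 * 33
    if 40 != 24:
        record(r)
    record(elems)
    log(elems)
    r = r * (elems // limit)
    return d

14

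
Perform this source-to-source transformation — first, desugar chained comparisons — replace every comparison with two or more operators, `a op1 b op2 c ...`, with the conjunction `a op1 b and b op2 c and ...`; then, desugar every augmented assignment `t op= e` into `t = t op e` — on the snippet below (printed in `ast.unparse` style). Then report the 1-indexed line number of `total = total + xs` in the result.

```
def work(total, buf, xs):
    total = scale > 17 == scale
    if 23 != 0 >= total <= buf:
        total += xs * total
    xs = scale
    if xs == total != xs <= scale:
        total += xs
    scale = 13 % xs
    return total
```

7

Transformed code:
def work(total, buf, xs):
    total = scale > 17 and 17 == scale
    if 23 != 0 and 0 >= total and (total <= buf):
        total = total + xs * total
    xs = scale
    if xs == total and total != xs and (xs <= scale):
        total = total + xs
    scale = 13 % xs
    return total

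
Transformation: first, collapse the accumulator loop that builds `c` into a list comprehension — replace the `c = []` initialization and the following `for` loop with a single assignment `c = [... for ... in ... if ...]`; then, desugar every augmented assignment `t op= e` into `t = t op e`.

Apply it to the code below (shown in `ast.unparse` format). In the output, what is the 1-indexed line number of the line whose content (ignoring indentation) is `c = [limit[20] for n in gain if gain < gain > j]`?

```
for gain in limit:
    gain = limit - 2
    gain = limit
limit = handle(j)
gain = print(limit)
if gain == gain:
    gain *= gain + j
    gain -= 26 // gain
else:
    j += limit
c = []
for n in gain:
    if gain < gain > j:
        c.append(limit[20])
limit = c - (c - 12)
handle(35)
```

11

Transformed code:
for gain in limit:
    gain = limit - 2
    gain = limit
limit = handle(j)
gain = print(limit)
if gain == gain:
    gain = gain * (gain + j)
    gain = gain - 26 // gain
else:
    j = j + limit
c = [limit[20] for n in gain if gain < gain > j]
limit = c - (c - 12)
handle(35)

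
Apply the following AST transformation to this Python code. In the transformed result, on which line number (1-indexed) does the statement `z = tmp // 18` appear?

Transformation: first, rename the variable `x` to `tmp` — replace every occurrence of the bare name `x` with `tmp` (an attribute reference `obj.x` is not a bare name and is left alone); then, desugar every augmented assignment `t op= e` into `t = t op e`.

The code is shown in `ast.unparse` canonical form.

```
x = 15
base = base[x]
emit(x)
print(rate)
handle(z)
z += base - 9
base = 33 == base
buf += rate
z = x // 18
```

Transformed code:
tmp = 15
base = base[tmp]
emit(tmp)
print(rate)
handle(z)
z = z + (base - 9)
base = 33 == base
buf = buf + rate
z = tmp // 18

9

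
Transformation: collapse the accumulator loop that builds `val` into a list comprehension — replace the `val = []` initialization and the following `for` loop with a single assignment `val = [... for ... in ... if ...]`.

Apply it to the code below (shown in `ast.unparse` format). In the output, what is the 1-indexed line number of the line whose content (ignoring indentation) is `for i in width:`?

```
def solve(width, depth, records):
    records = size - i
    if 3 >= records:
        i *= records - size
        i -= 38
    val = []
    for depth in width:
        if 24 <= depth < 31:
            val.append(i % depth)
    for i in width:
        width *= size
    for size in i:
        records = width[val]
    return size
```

Transformed code:
def solve(width, depth, records):
    records = size - i
    if 3 >= records:
        i *= records - size
        i -= 38
    val = [i % depth for depth in width if 24 <= depth < 31]
    for i in width:
        width *= size
    for size in i:
        records = width[val]
    return size

7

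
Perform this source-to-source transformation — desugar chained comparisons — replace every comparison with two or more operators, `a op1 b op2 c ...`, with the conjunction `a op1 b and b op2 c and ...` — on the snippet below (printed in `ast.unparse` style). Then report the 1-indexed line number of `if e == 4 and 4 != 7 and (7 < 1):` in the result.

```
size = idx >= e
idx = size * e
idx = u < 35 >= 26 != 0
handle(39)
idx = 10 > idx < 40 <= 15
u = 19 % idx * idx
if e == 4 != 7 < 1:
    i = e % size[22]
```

Transformed code:
size = idx >= e
idx = size * e
idx = u < 35 and 35 >= 26 and (26 != 0)
handle(39)
idx = 10 > idx and idx < 40 and (40 <= 15)
u = 19 % idx * idx
if e == 4 and 4 != 7 and (7 < 1):
    i = e % size[22]

7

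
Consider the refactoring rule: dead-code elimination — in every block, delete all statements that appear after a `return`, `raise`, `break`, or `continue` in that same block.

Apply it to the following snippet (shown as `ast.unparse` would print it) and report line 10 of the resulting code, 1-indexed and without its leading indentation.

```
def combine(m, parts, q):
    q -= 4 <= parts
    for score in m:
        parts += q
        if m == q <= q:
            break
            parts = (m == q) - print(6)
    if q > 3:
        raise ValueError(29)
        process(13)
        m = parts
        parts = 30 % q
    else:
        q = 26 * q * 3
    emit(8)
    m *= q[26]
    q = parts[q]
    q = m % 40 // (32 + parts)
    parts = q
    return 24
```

q = 26 * q * 3

Transformed code:
def combine(m, parts, q):
    q -= 4 <= parts
    for score in m:
        parts += q
        if m == q <= q:
            break
    if q > 3:
        raise ValueError(29)
    else:
        q = 26 * q * 3
    emit(8)
    m *= q[26]
    q = parts[q]
    q = m % 40 // (32 + parts)
    parts = q
    return 24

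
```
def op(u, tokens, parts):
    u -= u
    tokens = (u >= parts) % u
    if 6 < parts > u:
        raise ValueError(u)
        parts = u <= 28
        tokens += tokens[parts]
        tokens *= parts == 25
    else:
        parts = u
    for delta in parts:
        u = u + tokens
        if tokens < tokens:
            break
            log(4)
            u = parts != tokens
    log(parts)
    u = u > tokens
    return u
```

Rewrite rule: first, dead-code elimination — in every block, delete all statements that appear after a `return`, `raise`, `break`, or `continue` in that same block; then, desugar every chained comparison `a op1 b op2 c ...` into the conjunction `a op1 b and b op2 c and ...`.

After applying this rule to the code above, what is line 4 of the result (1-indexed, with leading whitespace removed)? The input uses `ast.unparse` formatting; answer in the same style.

if 6 < parts and parts > u:

Transformed code:
def op(u, tokens, parts):
    u -= u
    tokens = (u >= parts) % u
    if 6 < parts and parts > u:
        raise ValueError(u)
    else:
        parts = u
    for delta in parts:
        u = u + tokens
        if tokens < tokens:
            break
    log(parts)
    u = u > tokens
    return u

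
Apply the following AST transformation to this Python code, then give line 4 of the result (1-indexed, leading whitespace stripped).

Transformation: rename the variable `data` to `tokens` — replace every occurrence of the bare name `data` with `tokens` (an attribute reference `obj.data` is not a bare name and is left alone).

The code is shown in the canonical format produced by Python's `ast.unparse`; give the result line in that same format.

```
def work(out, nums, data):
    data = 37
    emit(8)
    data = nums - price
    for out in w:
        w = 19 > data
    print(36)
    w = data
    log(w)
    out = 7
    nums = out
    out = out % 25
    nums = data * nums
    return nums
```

Transformed code:
def work(out, nums, tokens):
    tokens = 37
    emit(8)
    tokens = nums - price
    for out in w:
        w = 19 > tokens
    print(36)
    w = tokens
    log(w)
    out = 7
    nums = out
    out = out % 25
    nums = tokens * nums
    return nums

tokens = nums - price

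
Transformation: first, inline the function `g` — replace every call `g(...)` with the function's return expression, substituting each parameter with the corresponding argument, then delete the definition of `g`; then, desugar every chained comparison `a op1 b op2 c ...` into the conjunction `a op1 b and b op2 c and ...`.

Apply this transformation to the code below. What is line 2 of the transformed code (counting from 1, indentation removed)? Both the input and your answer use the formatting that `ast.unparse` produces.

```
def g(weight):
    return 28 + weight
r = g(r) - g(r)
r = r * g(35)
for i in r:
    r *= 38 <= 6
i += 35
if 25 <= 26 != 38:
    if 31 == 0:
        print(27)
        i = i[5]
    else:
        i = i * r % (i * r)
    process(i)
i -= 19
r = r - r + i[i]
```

Transformed code:
r = 28 + r - (28 + r)
r = r * (28 + 35)
for i in r:
    r *= 38 <= 6
i += 35
if 25 <= 26 and 26 != 38:
    if 31 == 0:
        print(27)
        i = i[5]
    else:
        i = i * r % (i * r)
    process(i)
i -= 19
r = r - r + i[i]

r = r * (28 + 35)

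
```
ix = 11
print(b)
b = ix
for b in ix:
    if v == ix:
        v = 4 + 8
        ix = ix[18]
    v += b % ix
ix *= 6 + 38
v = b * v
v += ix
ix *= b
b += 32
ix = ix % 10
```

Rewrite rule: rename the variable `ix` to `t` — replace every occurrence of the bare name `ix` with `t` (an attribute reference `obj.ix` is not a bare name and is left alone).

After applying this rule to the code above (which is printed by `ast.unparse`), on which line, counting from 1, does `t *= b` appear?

12

Transformed code:
t = 11
print(b)
b = t
for b in t:
    if v == t:
        v = 4 + 8
        t = t[18]
    v += b % t
t *= 6 + 38
v = b * v
v += t
t *= b
b += 32
t = t % 10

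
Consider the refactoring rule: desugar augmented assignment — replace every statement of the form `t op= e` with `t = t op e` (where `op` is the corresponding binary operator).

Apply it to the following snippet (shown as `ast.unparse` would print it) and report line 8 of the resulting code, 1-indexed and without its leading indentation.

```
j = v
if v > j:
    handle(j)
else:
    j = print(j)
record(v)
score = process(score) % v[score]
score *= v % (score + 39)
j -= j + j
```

Transformed code:
j = v
if v > j:
    handle(j)
else:
    j = print(j)
record(v)
score = process(score) % v[score]
score = score * (v % (score + 39))
j = j - (j + j)

score = score * (v % (score + 39))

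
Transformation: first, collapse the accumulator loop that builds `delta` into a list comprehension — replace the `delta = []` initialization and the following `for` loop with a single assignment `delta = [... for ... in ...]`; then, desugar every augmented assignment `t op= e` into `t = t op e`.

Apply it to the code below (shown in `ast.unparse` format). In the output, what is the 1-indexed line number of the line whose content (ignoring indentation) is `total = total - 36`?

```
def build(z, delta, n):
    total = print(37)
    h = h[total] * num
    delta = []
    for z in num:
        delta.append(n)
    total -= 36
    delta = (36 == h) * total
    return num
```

Transformed code:
def build(z, delta, n):
    total = print(37)
    h = h[total] * num
    delta = [n for z in num]
    total = total - 36
    delta = (36 == h) * total
    return num

5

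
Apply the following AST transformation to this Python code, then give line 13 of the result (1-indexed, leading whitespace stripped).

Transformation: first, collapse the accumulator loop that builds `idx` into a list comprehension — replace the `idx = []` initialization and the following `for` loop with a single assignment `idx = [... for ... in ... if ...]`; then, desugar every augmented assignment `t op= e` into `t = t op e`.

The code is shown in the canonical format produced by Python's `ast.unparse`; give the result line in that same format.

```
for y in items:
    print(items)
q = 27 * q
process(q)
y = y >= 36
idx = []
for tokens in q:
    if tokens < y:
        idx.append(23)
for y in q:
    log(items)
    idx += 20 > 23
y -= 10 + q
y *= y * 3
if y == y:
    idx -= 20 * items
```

Transformed code:
for y in items:
    print(items)
q = 27 * q
process(q)
y = y >= 36
idx = [23 for tokens in q if tokens < y]
for y in q:
    log(items)
    idx = idx + (20 > 23)
y = y - (10 + q)
y = y * (y * 3)
if y == y:
    idx = idx - 20 * items

idx = idx - 20 * items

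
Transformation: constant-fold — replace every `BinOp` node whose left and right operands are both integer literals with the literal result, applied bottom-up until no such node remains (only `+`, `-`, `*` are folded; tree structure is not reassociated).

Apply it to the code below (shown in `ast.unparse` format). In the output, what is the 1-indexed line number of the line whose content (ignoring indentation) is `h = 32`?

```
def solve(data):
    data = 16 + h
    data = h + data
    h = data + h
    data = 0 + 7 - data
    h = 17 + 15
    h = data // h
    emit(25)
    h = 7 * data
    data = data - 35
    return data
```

6

Transformed code:
def solve(data):
    data = 16 + h
    data = h + data
    h = data + h
    data = 7 - data
    h = 32
    h = data // h
    emit(25)
    h = 7 * data
    data = data - 35
    return data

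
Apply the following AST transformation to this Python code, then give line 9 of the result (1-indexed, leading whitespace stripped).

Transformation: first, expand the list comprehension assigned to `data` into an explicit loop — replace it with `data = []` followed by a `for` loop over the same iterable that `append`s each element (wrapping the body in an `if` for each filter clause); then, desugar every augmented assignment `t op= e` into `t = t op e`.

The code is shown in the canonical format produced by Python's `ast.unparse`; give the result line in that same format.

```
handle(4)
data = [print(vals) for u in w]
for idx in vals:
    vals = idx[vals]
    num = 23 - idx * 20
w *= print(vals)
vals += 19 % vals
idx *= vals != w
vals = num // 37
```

Transformed code:
handle(4)
data = []
for u in w:
    data.append(print(vals))
for idx in vals:
    vals = idx[vals]
    num = 23 - idx * 20
w = w * print(vals)
vals = vals + 19 % vals
idx = idx * (vals != w)
vals = num // 37

vals = vals + 19 % vals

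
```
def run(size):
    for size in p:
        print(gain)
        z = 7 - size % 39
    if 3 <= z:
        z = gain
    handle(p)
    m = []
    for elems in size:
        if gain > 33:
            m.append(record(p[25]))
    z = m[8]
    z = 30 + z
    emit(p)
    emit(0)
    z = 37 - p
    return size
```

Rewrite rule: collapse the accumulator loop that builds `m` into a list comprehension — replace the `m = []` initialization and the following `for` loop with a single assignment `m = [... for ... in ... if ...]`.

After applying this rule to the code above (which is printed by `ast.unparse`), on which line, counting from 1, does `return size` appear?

14

Transformed code:
def run(size):
    for size in p:
        print(gain)
        z = 7 - size % 39
    if 3 <= z:
        z = gain
    handle(p)
    m = [record(p[25]) for elems in size if gain > 33]
    z = m[8]
    z = 30 + z
    emit(p)
    emit(0)
    z = 37 - p
    return size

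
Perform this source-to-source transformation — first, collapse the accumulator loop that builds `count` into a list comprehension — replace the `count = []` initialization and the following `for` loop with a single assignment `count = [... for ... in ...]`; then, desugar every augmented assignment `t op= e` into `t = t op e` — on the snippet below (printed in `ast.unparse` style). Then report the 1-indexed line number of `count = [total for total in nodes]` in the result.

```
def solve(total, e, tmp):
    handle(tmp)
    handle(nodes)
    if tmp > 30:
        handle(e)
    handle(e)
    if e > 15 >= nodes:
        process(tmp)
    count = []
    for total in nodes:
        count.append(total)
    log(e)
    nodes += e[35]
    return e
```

Transformed code:
def solve(total, e, tmp):
    handle(tmp)
    handle(nodes)
    if tmp > 30:
        handle(e)
    handle(e)
    if e > 15 >= nodes:
        process(tmp)
    count = [total for total in nodes]
    log(e)
    nodes = nodes + e[35]
    return e

9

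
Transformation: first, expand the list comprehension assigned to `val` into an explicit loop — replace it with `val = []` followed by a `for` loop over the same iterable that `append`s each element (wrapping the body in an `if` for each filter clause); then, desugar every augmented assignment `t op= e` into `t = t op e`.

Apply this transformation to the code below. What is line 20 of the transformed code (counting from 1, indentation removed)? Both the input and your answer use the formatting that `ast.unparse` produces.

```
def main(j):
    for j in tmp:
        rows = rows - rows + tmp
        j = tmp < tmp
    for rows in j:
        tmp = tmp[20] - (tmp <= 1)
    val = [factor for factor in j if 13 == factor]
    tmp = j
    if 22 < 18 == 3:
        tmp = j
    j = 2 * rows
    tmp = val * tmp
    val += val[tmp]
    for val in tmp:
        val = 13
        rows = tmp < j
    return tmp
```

return tmp

Transformed code:
def main(j):
    for j in tmp:
        rows = rows - rows + tmp
        j = tmp < tmp
    for rows in j:
        tmp = tmp[20] - (tmp <= 1)
    val = []
    for factor in j:
        if 13 == factor:
            val.append(factor)
    tmp = j
    if 22 < 18 == 3:
        tmp = j
    j = 2 * rows
    tmp = val * tmp
    val = val + val[tmp]
    for val in tmp:
        val = 13
        rows = tmp < j
    return tmp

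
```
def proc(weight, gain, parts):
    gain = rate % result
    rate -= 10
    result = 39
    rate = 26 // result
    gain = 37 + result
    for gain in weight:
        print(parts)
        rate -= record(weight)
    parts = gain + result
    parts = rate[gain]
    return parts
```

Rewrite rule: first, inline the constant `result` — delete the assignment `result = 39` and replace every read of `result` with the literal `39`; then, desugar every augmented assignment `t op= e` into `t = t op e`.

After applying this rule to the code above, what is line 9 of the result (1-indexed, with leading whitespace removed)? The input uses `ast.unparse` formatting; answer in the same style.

parts = gain + 39

Transformed code:
def proc(weight, gain, parts):
    gain = rate % 39
    rate = rate - 10
    rate = 26 // 39
    gain = 37 + 39
    for gain in weight:
        print(parts)
        rate = rate - record(weight)
    parts = gain + 39
    parts = rate[gain]
    return parts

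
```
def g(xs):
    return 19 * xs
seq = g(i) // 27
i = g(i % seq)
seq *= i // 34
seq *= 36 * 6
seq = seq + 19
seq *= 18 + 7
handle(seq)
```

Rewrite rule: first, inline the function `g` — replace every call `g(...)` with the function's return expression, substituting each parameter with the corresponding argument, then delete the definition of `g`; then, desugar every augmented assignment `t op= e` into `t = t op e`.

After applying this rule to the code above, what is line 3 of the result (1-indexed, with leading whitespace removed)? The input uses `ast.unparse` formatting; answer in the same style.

Transformed code:
seq = 19 * i // 27
i = 19 * (i % seq)
seq = seq * (i // 34)
seq = seq * (36 * 6)
seq = seq + 19
seq = seq * (18 + 7)
handle(seq)

seq = seq * (i // 34)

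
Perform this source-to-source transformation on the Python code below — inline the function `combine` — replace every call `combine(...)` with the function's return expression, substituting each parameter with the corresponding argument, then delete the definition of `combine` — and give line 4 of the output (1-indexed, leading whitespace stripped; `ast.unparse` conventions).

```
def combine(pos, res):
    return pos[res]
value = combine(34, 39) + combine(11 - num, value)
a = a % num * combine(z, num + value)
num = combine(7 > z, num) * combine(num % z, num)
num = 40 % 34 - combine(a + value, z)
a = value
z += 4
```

num = 40 % 34 - (a + value)[z]

Transformed code:
value = 34[39] + (11 - num)[value]
a = a % num * z[num + value]
num = (7 > z)[num] * (num % z)[num]
num = 40 % 34 - (a + value)[z]
a = value
z += 4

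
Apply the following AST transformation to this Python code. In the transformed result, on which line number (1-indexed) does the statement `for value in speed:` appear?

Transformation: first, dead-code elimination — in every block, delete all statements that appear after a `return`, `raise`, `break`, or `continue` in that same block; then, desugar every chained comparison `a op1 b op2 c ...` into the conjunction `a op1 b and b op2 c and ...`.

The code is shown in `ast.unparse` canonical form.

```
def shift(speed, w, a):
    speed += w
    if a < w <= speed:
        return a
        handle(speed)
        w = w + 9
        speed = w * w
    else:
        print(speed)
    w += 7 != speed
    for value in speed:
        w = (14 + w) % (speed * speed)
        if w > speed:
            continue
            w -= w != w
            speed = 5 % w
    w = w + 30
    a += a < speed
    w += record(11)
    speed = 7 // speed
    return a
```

8

Transformed code:
def shift(speed, w, a):
    speed += w
    if a < w and w <= speed:
        return a
    else:
        print(speed)
    w += 7 != speed
    for value in speed:
        w = (14 + w) % (speed * speed)
        if w > speed:
            continue
    w = w + 30
    a += a < speed
    w += record(11)
    speed = 7 // speed
    return a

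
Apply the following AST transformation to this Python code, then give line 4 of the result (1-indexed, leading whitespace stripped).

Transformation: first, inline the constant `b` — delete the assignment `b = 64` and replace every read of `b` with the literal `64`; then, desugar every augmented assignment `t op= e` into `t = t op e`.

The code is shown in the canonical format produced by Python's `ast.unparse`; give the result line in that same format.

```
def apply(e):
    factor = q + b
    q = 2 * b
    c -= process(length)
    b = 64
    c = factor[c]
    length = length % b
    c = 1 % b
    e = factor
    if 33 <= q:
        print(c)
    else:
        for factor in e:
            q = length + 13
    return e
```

c = c - process(length)

Transformed code:
def apply(e):
    factor = q + 64
    q = 2 * 64
    c = c - process(length)
    c = factor[c]
    length = length % 64
    c = 1 % 64
    e = factor
    if 33 <= q:
        print(c)
    else:
        for factor in e:
            q = length + 13
    return e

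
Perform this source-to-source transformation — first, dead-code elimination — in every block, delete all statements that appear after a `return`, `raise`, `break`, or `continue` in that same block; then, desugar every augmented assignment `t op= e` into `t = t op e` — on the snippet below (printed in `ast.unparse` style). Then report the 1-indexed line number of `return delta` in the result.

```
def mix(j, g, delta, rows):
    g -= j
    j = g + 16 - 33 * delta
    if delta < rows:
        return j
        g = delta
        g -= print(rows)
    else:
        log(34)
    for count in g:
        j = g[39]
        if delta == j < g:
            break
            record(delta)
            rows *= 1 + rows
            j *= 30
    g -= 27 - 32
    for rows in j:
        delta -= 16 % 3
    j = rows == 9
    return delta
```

Transformed code:
def mix(j, g, delta, rows):
    g = g - j
    j = g + 16 - 33 * delta
    if delta < rows:
        return j
    else:
        log(34)
    for count in g:
        j = g[39]
        if delta == j < g:
            break
    g = g - (27 - 32)
    for rows in j:
        delta = delta - 16 % 3
    j = rows == 9
    return delta

16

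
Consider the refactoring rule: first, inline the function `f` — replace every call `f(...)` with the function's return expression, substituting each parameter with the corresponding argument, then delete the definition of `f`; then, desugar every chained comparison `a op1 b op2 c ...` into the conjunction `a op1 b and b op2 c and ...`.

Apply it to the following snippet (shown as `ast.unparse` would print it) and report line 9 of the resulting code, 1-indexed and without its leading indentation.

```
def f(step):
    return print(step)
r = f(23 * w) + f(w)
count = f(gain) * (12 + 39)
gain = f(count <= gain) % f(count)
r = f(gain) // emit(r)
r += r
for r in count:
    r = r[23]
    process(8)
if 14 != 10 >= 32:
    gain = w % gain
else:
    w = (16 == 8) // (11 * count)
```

Transformed code:
r = print(23 * w) + print(w)
count = print(gain) * (12 + 39)
gain = print(count <= gain) % print(count)
r = print(gain) // emit(r)
r += r
for r in count:
    r = r[23]
    process(8)
if 14 != 10 and 10 >= 32:
    gain = w % gain
else:
    w = (16 == 8) // (11 * count)

if 14 != 10 and 10 >= 32:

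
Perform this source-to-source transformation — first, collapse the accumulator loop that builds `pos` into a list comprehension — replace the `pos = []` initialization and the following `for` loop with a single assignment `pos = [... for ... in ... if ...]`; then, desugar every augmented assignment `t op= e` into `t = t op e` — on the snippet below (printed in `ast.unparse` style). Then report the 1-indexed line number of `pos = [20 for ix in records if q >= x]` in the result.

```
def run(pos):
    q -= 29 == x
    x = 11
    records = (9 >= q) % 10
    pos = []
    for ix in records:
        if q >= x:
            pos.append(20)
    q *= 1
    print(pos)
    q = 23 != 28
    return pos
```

5

Transformed code:
def run(pos):
    q = q - (29 == x)
    x = 11
    records = (9 >= q) % 10
    pos = [20 for ix in records if q >= x]
    q = q * 1
    print(pos)
    q = 23 != 28
    return pos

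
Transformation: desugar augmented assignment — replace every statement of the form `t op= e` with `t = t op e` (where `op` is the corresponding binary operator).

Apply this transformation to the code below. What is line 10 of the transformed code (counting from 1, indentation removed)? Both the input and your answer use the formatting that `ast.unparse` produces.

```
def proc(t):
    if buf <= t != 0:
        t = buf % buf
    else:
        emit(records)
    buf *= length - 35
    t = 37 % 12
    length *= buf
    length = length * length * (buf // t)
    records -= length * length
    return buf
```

records = records - length * length

Transformed code:
def proc(t):
    if buf <= t != 0:
        t = buf % buf
    else:
        emit(records)
    buf = buf * (length - 35)
    t = 37 % 12
    length = length * buf
    length = length * length * (buf // t)
    records = records - length * length
    return buf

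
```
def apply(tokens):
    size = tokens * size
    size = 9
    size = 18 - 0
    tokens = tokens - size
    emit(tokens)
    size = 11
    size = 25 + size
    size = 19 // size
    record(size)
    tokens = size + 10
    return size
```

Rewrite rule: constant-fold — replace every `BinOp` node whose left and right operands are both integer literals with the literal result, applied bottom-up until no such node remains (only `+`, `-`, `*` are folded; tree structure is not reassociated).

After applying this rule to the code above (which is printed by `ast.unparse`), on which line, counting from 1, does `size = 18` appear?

Transformed code:
def apply(tokens):
    size = tokens * size
    size = 9
    size = 18
    tokens = tokens - size
    emit(tokens)
    size = 11
    size = 25 + size
    size = 19 // size
    record(size)
    tokens = size + 10
    return size

4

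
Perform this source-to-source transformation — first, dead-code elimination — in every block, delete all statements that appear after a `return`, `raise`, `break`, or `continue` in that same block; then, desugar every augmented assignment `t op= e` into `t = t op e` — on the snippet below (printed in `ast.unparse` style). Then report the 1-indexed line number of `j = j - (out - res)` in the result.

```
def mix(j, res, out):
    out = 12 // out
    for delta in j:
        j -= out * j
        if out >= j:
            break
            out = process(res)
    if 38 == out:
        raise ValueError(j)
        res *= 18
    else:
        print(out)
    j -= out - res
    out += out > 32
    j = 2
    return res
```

Transformed code:
def mix(j, res, out):
    out = 12 // out
    for delta in j:
        j = j - out * j
        if out >= j:
            break
    if 38 == out:
        raise ValueError(j)
    else:
        print(out)
    j = j - (out - res)
    out = out + (out > 32)
    j = 2
    return res

11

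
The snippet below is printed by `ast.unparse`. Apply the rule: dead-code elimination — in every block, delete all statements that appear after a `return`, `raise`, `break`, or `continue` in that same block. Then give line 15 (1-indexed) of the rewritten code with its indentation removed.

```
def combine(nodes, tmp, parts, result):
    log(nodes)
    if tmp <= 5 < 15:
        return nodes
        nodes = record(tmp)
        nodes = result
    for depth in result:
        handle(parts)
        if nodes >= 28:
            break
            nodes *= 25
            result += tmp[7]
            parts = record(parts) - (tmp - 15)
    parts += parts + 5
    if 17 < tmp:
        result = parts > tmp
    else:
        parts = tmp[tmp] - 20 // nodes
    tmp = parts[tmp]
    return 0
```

Transformed code:
def combine(nodes, tmp, parts, result):
    log(nodes)
    if tmp <= 5 < 15:
        return nodes
    for depth in result:
        handle(parts)
        if nodes >= 28:
            break
    parts += parts + 5
    if 17 < tmp:
        result = parts > tmp
    else:
        parts = tmp[tmp] - 20 // nodes
    tmp = parts[tmp]
    return 0

return 0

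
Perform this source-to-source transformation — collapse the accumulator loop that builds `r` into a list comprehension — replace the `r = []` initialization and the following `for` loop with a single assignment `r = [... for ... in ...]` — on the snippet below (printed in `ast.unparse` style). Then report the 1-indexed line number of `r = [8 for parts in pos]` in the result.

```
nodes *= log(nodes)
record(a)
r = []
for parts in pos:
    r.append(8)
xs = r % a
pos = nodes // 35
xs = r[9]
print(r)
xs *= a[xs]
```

3

Transformed code:
nodes *= log(nodes)
record(a)
r = [8 for parts in pos]
xs = r % a
pos = nodes // 35
xs = r[9]
print(r)
xs *= a[xs]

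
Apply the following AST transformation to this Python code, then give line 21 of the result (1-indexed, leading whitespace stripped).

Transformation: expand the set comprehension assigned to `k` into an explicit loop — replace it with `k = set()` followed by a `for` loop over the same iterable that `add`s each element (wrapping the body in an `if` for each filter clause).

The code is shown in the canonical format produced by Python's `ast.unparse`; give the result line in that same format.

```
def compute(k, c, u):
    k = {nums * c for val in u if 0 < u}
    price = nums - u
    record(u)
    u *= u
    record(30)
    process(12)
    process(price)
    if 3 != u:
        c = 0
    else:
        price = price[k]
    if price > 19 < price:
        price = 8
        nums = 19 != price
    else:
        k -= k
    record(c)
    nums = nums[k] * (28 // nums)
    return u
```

Transformed code:
def compute(k, c, u):
    k = set()
    for val in u:
        if 0 < u:
            k.add(nums * c)
    price = nums - u
    record(u)
    u *= u
    record(30)
    process(12)
    process(price)
    if 3 != u:
        c = 0
    else:
        price = price[k]
    if price > 19 < price:
        price = 8
        nums = 19 != price
    else:
        k -= k
    record(c)
    nums = nums[k] * (28 // nums)
    return u

record(c)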